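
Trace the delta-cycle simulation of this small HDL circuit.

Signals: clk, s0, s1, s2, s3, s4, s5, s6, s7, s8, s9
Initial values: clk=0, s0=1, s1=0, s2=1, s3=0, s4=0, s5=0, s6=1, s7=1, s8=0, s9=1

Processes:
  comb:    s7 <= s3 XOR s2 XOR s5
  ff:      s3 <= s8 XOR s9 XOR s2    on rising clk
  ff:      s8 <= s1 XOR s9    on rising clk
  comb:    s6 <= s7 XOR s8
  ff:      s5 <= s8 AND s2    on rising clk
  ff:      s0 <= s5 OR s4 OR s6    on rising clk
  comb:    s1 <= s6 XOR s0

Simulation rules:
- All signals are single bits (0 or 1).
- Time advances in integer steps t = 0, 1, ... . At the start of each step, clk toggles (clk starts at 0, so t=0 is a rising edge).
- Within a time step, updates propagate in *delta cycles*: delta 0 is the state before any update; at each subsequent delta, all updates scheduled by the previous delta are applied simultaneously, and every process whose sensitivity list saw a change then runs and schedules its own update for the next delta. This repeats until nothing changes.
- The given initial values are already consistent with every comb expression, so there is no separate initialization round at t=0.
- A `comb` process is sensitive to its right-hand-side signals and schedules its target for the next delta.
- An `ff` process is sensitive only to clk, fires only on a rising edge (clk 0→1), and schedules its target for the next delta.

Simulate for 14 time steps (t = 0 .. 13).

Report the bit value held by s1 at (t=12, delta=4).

t0.Δ0 s0=1 s4=0 s6=1 s5=0 s9=1 s2=1 s7=1 s8=0 s3=0 s1=0 clk=0
t0.Δ1 s0=1 s4=0 s6=1 s5=0 s9=1 s2=1 s7=1 s8=0 s3=0 s1=0 clk=1
t0.Δ2 s0=1 s4=0 s6=1 s5=0 s9=1 s2=1 s7=1 s8=1 s3=0 s1=0 clk=1
t0.Δ3 s0=1 s4=0 s6=0 s5=0 s9=1 s2=1 s7=1 s8=1 s3=0 s1=0 clk=1
t0.Δ4 s0=1 s4=0 s6=0 s5=0 s9=1 s2=1 s7=1 s8=1 s3=0 s1=1 clk=1
t1.Δ0 s0=1 s4=0 s6=0 s5=0 s9=1 s2=1 s7=1 s8=1 s3=0 s1=1 clk=1
t1.Δ1 s0=1 s4=0 s6=0 s5=0 s9=1 s2=1 s7=1 s8=1 s3=0 s1=1 clk=0
t2.Δ0 s0=1 s4=0 s6=0 s5=0 s9=1 s2=1 s7=1 s8=1 s3=0 s1=1 clk=0
t2.Δ1 s0=1 s4=0 s6=0 s5=0 s9=1 s2=1 s7=1 s8=1 s3=0 s1=1 clk=1
t2.Δ2 s0=0 s4=0 s6=0 s5=1 s9=1 s2=1 s7=1 s8=0 s3=1 s1=1 clk=1
t2.Δ3 s0=0 s4=0 s6=1 s5=1 s9=1 s2=1 s7=1 s8=0 s3=1 s1=0 clk=1
t2.Δ4 s0=0 s4=0 s6=1 s5=1 s9=1 s2=1 s7=1 s8=0 s3=1 s1=1 clk=1
t3.Δ0 s0=0 s4=0 s6=1 s5=1 s9=1 s2=1 s7=1 s8=0 s3=1 s1=1 clk=1
t3.Δ1 s0=0 s4=0 s6=1 s5=1 s9=1 s2=1 s7=1 s8=0 s3=1 s1=1 clk=0
t4.Δ0 s0=0 s4=0 s6=1 s5=1 s9=1 s2=1 s7=1 s8=0 s3=1 s1=1 clk=0
t4.Δ1 s0=0 s4=0 s6=1 s5=1 s9=1 s2=1 s7=1 s8=0 s3=1 s1=1 clk=1
t4.Δ2 s0=1 s4=0 s6=1 s5=0 s9=1 s2=1 s7=1 s8=0 s3=0 s1=1 clk=1
t4.Δ3 s0=1 s4=0 s6=1 s5=0 s9=1 s2=1 s7=1 s8=0 s3=0 s1=0 clk=1
t5.Δ0 s0=1 s4=0 s6=1 s5=0 s9=1 s2=1 s7=1 s8=0 s3=0 s1=0 clk=1
t5.Δ1 s0=1 s4=0 s6=1 s5=0 s9=1 s2=1 s7=1 s8=0 s3=0 s1=0 clk=0
t6.Δ0 s0=1 s4=0 s6=1 s5=0 s9=1 s2=1 s7=1 s8=0 s3=0 s1=0 clk=0
t6.Δ1 s0=1 s4=0 s6=1 s5=0 s9=1 s2=1 s7=1 s8=0 s3=0 s1=0 clk=1
t6.Δ2 s0=1 s4=0 s6=1 s5=0 s9=1 s2=1 s7=1 s8=1 s3=0 s1=0 clk=1
t6.Δ3 s0=1 s4=0 s6=0 s5=0 s9=1 s2=1 s7=1 s8=1 s3=0 s1=0 clk=1
t6.Δ4 s0=1 s4=0 s6=0 s5=0 s9=1 s2=1 s7=1 s8=1 s3=0 s1=1 clk=1
t7.Δ0 s0=1 s4=0 s6=0 s5=0 s9=1 s2=1 s7=1 s8=1 s3=0 s1=1 clk=1
t7.Δ1 s0=1 s4=0 s6=0 s5=0 s9=1 s2=1 s7=1 s8=1 s3=0 s1=1 clk=0
t8.Δ0 s0=1 s4=0 s6=0 s5=0 s9=1 s2=1 s7=1 s8=1 s3=0 s1=1 clk=0
t8.Δ1 s0=1 s4=0 s6=0 s5=0 s9=1 s2=1 s7=1 s8=1 s3=0 s1=1 clk=1
t8.Δ2 s0=0 s4=0 s6=0 s5=1 s9=1 s2=1 s7=1 s8=0 s3=1 s1=1 clk=1
t8.Δ3 s0=0 s4=0 s6=1 s5=1 s9=1 s2=1 s7=1 s8=0 s3=1 s1=0 clk=1
t8.Δ4 s0=0 s4=0 s6=1 s5=1 s9=1 s2=1 s7=1 s8=0 s3=1 s1=1 clk=1
t9.Δ0 s0=0 s4=0 s6=1 s5=1 s9=1 s2=1 s7=1 s8=0 s3=1 s1=1 clk=1
t9.Δ1 s0=0 s4=0 s6=1 s5=1 s9=1 s2=1 s7=1 s8=0 s3=1 s1=1 clk=0
t10.Δ0 s0=0 s4=0 s6=1 s5=1 s9=1 s2=1 s7=1 s8=0 s3=1 s1=1 clk=0
t10.Δ1 s0=0 s4=0 s6=1 s5=1 s9=1 s2=1 s7=1 s8=0 s3=1 s1=1 clk=1
t10.Δ2 s0=1 s4=0 s6=1 s5=0 s9=1 s2=1 s7=1 s8=0 s3=0 s1=1 clk=1
t10.Δ3 s0=1 s4=0 s6=1 s5=0 s9=1 s2=1 s7=1 s8=0 s3=0 s1=0 clk=1
t11.Δ0 s0=1 s4=0 s6=1 s5=0 s9=1 s2=1 s7=1 s8=0 s3=0 s1=0 clk=1
t11.Δ1 s0=1 s4=0 s6=1 s5=0 s9=1 s2=1 s7=1 s8=0 s3=0 s1=0 clk=0
t12.Δ0 s0=1 s4=0 s6=1 s5=0 s9=1 s2=1 s7=1 s8=0 s3=0 s1=0 clk=0
t12.Δ1 s0=1 s4=0 s6=1 s5=0 s9=1 s2=1 s7=1 s8=0 s3=0 s1=0 clk=1
t12.Δ2 s0=1 s4=0 s6=1 s5=0 s9=1 s2=1 s7=1 s8=1 s3=0 s1=0 clk=1
t12.Δ3 s0=1 s4=0 s6=0 s5=0 s9=1 s2=1 s7=1 s8=1 s3=0 s1=0 clk=1
t12.Δ4 s0=1 s4=0 s6=0 s5=0 s9=1 s2=1 s7=1 s8=1 s3=0 s1=1 clk=1
t13.Δ0 s0=1 s4=0 s6=0 s5=0 s9=1 s2=1 s7=1 s8=1 s3=0 s1=1 clk=1
t13.Δ1 s0=1 s4=0 s6=0 s5=0 s9=1 s2=1 s7=1 s8=1 s3=0 s1=1 clk=0

1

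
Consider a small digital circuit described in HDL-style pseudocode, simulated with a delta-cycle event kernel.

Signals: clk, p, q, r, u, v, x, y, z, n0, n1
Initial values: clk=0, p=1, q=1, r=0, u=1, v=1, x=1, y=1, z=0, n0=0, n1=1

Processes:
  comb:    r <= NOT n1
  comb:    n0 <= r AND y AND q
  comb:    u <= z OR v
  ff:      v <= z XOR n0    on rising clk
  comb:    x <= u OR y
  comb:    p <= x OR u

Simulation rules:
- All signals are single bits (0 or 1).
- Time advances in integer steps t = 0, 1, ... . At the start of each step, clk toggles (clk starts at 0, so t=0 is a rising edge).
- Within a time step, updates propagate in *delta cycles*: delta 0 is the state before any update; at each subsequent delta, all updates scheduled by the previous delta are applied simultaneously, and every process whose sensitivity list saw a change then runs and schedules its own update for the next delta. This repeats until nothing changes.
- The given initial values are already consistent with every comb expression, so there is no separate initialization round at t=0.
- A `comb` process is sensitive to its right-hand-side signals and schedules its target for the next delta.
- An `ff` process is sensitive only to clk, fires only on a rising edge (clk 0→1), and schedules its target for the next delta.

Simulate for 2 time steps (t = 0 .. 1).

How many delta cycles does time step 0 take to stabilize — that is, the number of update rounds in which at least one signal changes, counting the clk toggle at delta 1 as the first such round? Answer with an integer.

3

t=0 Δ0: p=1 u=1 v=1 n0=0 y=1 r=0 n1=1 z=0 x=1 clk=0 q=1
  Δ1: clk:0→1
  Δ2: v:1→0
  Δ3: u:1→0
  (3Δ to stable)
t=1 Δ0: p=1 u=0 v=0 n0=0 y=1 r=0 n1=1 z=0 x=1 clk=1 q=1
  Δ1: clk:1→0
  (1Δ to stable)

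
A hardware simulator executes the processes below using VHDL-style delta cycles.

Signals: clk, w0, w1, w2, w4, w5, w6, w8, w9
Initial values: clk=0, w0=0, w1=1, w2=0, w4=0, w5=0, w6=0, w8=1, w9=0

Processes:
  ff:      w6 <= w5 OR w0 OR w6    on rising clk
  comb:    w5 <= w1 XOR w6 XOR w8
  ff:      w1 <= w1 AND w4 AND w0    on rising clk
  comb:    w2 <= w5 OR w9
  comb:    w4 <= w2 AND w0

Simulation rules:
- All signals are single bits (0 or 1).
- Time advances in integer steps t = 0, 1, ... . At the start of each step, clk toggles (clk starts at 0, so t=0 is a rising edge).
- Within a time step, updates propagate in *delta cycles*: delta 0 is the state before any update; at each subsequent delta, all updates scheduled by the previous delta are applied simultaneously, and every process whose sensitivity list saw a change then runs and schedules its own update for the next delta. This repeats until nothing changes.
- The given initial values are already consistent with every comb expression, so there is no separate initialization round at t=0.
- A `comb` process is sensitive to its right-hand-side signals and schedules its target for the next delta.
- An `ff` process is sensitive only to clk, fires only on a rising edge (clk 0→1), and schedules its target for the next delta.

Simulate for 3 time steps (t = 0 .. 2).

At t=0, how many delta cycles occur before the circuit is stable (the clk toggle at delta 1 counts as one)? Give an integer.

4

[bits: w2,clk,w5,w0,w9,w8,w4,w1,w6]
t=0: Δ0=000001010 Δ1=010001010 Δ2=010001000 Δ3=011001000 Δ4=111001000 | 4Δ
t=1: Δ0=111001000 Δ1=101001000 | 1Δ
t=2: Δ0=101001000 Δ1=111001000 Δ2=111001001 Δ3=110001001 Δ4=010001001 | 4Δ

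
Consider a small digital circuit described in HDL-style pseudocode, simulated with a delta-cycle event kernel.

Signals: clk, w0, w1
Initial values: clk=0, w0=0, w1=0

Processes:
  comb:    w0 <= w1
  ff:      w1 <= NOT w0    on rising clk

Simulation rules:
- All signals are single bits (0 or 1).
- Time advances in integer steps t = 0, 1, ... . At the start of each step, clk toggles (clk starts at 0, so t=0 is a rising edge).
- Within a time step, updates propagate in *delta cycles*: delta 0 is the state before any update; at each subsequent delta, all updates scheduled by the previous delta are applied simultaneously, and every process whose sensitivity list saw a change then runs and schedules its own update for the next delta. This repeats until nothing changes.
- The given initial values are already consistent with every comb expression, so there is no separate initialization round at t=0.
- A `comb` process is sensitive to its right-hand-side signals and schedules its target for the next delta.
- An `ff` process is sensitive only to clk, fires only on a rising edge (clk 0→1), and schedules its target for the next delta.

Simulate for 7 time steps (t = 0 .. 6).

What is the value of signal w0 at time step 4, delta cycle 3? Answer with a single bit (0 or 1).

t=0 Δ0: w0=0 clk=0 w1=0
  Δ1: clk:0→1
  Δ2: w1:0→1
  Δ3: w0:0→1
  (3Δ to stable)
t=1 Δ0: w0=1 clk=1 w1=1
  Δ1: clk:1→0
  (1Δ to stable)
t=2 Δ0: w0=1 clk=0 w1=1
  Δ1: clk:0→1
  Δ2: w1:1→0
  Δ3: w0:1→0
  (3Δ to stable)
t=3 Δ0: w0=0 clk=1 w1=0
  Δ1: clk:1→0
  (1Δ to stable)
t=4 Δ0: w0=0 clk=0 w1=0
  Δ1: clk:0→1
  Δ2: w1:0→1
  Δ3: w0:0→1
  (3Δ to stable)
t=5 Δ0: w0=1 clk=1 w1=1
  Δ1: clk:1→0
  (1Δ to stable)
t=6 Δ0: w0=1 clk=0 w1=1
  Δ1: clk:0→1
  Δ2: w1:1→0
  Δ3: w0:1→0
  (3Δ to stable)

1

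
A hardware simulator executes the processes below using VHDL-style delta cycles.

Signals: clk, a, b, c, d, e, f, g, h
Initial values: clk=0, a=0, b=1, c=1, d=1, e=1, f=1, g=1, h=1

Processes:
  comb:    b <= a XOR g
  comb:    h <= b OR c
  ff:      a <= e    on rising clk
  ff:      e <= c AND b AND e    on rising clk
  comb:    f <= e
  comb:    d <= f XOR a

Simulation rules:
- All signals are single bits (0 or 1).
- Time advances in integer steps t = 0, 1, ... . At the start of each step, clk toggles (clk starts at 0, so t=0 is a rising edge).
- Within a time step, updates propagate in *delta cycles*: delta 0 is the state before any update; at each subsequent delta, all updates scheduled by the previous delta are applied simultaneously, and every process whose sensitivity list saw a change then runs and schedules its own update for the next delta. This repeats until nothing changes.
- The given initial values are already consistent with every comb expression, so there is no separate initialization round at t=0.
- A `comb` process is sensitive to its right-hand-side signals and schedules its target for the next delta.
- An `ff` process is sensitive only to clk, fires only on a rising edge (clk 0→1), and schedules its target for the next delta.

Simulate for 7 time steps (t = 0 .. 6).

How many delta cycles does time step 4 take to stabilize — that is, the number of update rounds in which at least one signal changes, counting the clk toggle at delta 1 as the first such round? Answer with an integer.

[bits: h,clk,f,a,e,d,c,g,b]
t=0: Δ0=101011111 Δ1=111011111 Δ2=111111111 Δ3=111110110 | 3Δ
t=1: Δ0=111110110 Δ1=101110110 | 1Δ
t=2: Δ0=101110110 Δ1=111110110 Δ2=111100110 Δ3=110100110 Δ4=110101110 | 4Δ
t=3: Δ0=110101110 Δ1=100101110 | 1Δ
t=4: Δ0=100101110 Δ1=110101110 Δ2=110001110 Δ3=110000111 | 3Δ
t=5: Δ0=110000111 Δ1=100000111 | 1Δ
t=6: Δ0=100000111 Δ1=110000111 | 1Δ

3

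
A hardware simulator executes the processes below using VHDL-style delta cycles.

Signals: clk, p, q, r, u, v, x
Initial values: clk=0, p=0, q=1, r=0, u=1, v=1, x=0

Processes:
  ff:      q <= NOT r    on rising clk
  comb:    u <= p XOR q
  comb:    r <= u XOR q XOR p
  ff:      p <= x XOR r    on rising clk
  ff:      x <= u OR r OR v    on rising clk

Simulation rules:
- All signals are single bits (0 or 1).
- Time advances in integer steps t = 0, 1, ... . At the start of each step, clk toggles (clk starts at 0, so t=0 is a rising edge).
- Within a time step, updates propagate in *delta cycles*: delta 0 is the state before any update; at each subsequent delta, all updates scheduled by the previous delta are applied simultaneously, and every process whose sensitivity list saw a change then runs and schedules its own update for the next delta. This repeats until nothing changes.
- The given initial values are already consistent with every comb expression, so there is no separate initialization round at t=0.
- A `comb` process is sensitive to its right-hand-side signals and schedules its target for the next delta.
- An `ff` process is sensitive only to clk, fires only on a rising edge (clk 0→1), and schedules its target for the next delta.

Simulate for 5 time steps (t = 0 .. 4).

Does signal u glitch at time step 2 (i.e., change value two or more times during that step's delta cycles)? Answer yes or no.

t=0 Δ0: x=0 r=0 p=0 clk=0 q=1 u=1 v=1
  Δ1: clk:0→1
  Δ2: x:0→1
  (2Δ to stable)
t=1 Δ0: x=1 r=0 p=0 clk=1 q=1 u=1 v=1
  Δ1: clk:1→0
  (1Δ to stable)
t=2 Δ0: x=1 r=0 p=0 clk=0 q=1 u=1 v=1
  Δ1: clk:0→1
  Δ2: p:0→1
  Δ3: r:0→1, u:1→0
  Δ4: r:1→0
  (4Δ to stable)
t=3 Δ0: x=1 r=0 p=1 clk=1 q=1 u=0 v=1
  Δ1: clk:1→0
  (1Δ to stable)
t=4 Δ0: x=1 r=0 p=1 clk=0 q=1 u=0 v=1
  Δ1: clk:0→1
  (1Δ to stable)

no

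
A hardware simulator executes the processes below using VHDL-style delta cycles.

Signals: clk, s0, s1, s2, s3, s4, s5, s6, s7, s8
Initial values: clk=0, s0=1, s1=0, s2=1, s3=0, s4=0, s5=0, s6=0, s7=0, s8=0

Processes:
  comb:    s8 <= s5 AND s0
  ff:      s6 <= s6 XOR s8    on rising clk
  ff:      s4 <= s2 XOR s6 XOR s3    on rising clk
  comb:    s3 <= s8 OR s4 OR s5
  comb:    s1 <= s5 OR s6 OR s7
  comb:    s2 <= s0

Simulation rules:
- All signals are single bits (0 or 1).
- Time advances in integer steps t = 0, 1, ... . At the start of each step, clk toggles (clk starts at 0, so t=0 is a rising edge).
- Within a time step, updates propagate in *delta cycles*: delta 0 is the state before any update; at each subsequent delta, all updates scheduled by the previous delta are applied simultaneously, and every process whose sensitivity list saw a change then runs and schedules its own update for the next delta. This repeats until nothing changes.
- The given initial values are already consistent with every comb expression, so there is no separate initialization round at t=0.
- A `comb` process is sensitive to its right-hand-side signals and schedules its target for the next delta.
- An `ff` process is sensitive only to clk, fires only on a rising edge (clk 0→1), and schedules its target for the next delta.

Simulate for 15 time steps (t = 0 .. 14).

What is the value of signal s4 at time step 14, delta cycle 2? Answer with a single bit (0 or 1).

0

t=0 Δ0: clk=0 s5=0 s4=0 s6=0 s2=1 s1=0 s3=0 s0=1 s8=0 s7=0
  Δ1: clk:0→1
  Δ2: s4:0→1
  Δ3: s3:0→1
  (3Δ to stable)
t=1 Δ0: clk=1 s5=0 s4=1 s6=0 s2=1 s1=0 s3=1 s0=1 s8=0 s7=0
  Δ1: clk:1→0
  (1Δ to stable)
t=2 Δ0: clk=0 s5=0 s4=1 s6=0 s2=1 s1=0 s3=1 s0=1 s8=0 s7=0
  Δ1: clk:0→1
  Δ2: s4:1→0
  Δ3: s3:1→0
  (3Δ to stable)
t=3 Δ0: clk=1 s5=0 s4=0 s6=0 s2=1 s1=0 s3=0 s0=1 s8=0 s7=0
  Δ1: clk:1→0
  (1Δ to stable)
t=4 Δ0: clk=0 s5=0 s4=0 s6=0 s2=1 s1=0 s3=0 s0=1 s8=0 s7=0
  Δ1: clk:0→1
  Δ2: s4:0→1
  Δ3: s3:0→1
  (3Δ to stable)
t=5 Δ0: clk=1 s5=0 s4=1 s6=0 s2=1 s1=0 s3=1 s0=1 s8=0 s7=0
  Δ1: clk:1→0
  (1Δ to stable)
t=6 Δ0: clk=0 s5=0 s4=1 s6=0 s2=1 s1=0 s3=1 s0=1 s8=0 s7=0
  Δ1: clk:0→1
  Δ2: s4:1→0
  Δ3: s3:1→0
  (3Δ to stable)
t=7 Δ0: clk=1 s5=0 s4=0 s6=0 s2=1 s1=0 s3=0 s0=1 s8=0 s7=0
  Δ1: clk:1→0
  (1Δ to stable)
t=8 Δ0: clk=0 s5=0 s4=0 s6=0 s2=1 s1=0 s3=0 s0=1 s8=0 s7=0
  Δ1: clk:0→1
  Δ2: s4:0→1
  Δ3: s3:0→1
  (3Δ to stable)
t=9 Δ0: clk=1 s5=0 s4=1 s6=0 s2=1 s1=0 s3=1 s0=1 s8=0 s7=0
  Δ1: clk:1→0
  (1Δ to stable)
t=10 Δ0: clk=0 s5=0 s4=1 s6=0 s2=1 s1=0 s3=1 s0=1 s8=0 s7=0
  Δ1: clk:0→1
  Δ2: s4:1→0
  Δ3: s3:1→0
  (3Δ to stable)
t=11 Δ0: clk=1 s5=0 s4=0 s6=0 s2=1 s1=0 s3=0 s0=1 s8=0 s7=0
  Δ1: clk:1→0
  (1Δ to stable)
t=12 Δ0: clk=0 s5=0 s4=0 s6=0 s2=1 s1=0 s3=0 s0=1 s8=0 s7=0
  Δ1: clk:0→1
  Δ2: s4:0→1
  Δ3: s3:0→1
  (3Δ to stable)
t=13 Δ0: clk=1 s5=0 s4=1 s6=0 s2=1 s1=0 s3=1 s0=1 s8=0 s7=0
  Δ1: clk:1→0
  (1Δ to stable)
t=14 Δ0: clk=0 s5=0 s4=1 s6=0 s2=1 s1=0 s3=1 s0=1 s8=0 s7=0
  Δ1: clk:0→1
  Δ2: s4:1→0
  Δ3: s3:1→0
  (3Δ to stable)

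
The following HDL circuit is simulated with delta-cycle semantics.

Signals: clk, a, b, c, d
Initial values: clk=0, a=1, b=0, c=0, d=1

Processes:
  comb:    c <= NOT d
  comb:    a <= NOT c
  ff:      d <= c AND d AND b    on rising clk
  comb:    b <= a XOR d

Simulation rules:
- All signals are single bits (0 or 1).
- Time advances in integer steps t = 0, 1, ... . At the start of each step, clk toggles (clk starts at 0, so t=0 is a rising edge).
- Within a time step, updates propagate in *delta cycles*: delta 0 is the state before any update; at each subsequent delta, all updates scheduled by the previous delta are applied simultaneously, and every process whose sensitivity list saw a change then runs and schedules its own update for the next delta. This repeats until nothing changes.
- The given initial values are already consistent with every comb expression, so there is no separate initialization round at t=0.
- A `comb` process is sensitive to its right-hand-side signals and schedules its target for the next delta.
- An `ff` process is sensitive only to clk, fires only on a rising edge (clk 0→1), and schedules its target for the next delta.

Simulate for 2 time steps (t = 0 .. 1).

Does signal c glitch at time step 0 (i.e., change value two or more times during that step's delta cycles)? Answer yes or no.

t0.Δ0 clk=0 d=1 b=0 c=0 a=1
t0.Δ1 clk=1 d=1 b=0 c=0 a=1
t0.Δ2 clk=1 d=0 b=0 c=0 a=1
t0.Δ3 clk=1 d=0 b=1 c=1 a=1
t0.Δ4 clk=1 d=0 b=1 c=1 a=0
t0.Δ5 clk=1 d=0 b=0 c=1 a=0
t1.Δ0 clk=1 d=0 b=0 c=1 a=0
t1.Δ1 clk=0 d=0 b=0 c=1 a=0

no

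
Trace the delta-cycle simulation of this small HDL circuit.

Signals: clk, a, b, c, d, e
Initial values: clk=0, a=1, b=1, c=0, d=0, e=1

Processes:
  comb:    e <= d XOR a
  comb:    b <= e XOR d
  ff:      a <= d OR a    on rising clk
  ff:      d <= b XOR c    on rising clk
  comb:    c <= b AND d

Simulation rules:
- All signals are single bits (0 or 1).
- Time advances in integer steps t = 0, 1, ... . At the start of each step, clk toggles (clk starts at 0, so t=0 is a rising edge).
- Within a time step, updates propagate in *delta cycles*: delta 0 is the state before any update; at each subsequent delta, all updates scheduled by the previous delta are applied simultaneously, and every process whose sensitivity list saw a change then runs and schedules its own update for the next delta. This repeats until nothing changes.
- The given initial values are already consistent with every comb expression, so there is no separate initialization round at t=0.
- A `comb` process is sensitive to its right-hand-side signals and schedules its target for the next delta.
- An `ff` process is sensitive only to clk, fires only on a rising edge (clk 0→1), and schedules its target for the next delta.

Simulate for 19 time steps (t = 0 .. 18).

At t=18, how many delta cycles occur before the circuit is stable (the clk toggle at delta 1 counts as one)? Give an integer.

4

t=0 Δ0: e=1 c=0 d=0 b=1 a=1 clk=0
  Δ1: clk:0→1
  Δ2: d:0→1
  Δ3: e:1→0, c:0→1, b:1→0
  Δ4: c:1→0, b:0→1
  Δ5: c:0→1
  (5Δ to stable)
t=1 Δ0: e=0 c=1 d=1 b=1 a=1 clk=1
  Δ1: clk:1→0
  (1Δ to stable)
t=2 Δ0: e=0 c=1 d=1 b=1 a=1 clk=0
  Δ1: clk:0→1
  Δ2: d:1→0
  Δ3: e:0→1, c:1→0, b:1→0
  Δ4: b:0→1
  (4Δ to stable)
t=3 Δ0: e=1 c=0 d=0 b=1 a=1 clk=1
  Δ1: clk:1→0
  (1Δ to stable)
t=4 Δ0: e=1 c=0 d=0 b=1 a=1 clk=0
  Δ1: clk:0→1
  Δ2: d:0→1
  Δ3: e:1→0, c:0→1, b:1→0
  Δ4: c:1→0, b:0→1
  Δ5: c:0→1
  (5Δ to stable)
t=5 Δ0: e=0 c=1 d=1 b=1 a=1 clk=1
  Δ1: clk:1→0
  (1Δ to stable)
t=6 Δ0: e=0 c=1 d=1 b=1 a=1 clk=0
  Δ1: clk:0→1
  Δ2: d:1→0
  Δ3: e:0→1, c:1→0, b:1→0
  Δ4: b:0→1
  (4Δ to stable)
t=7 Δ0: e=1 c=0 d=0 b=1 a=1 clk=1
  Δ1: clk:1→0
  (1Δ to stable)
t=8 Δ0: e=1 c=0 d=0 b=1 a=1 clk=0
  Δ1: clk:0→1
  Δ2: d:0→1
  Δ3: e:1→0, c:0→1, b:1→0
  Δ4: c:1→0, b:0→1
  Δ5: c:0→1
  (5Δ to stable)
t=9 Δ0: e=0 c=1 d=1 b=1 a=1 clk=1
  Δ1: clk:1→0
  (1Δ to stable)
t=10 Δ0: e=0 c=1 d=1 b=1 a=1 clk=0
  Δ1: clk:0→1
  Δ2: d:1→0
  Δ3: e:0→1, c:1→0, b:1→0
  Δ4: b:0→1
  (4Δ to stable)
t=11 Δ0: e=1 c=0 d=0 b=1 a=1 clk=1
  Δ1: clk:1→0
  (1Δ to stable)
t=12 Δ0: e=1 c=0 d=0 b=1 a=1 clk=0
  Δ1: clk:0→1
  Δ2: d:0→1
  Δ3: e:1→0, c:0→1, b:1→0
  Δ4: c:1→0, b:0→1
  Δ5: c:0→1
  (5Δ to stable)
t=13 Δ0: e=0 c=1 d=1 b=1 a=1 clk=1
  Δ1: clk:1→0
  (1Δ to stable)
t=14 Δ0: e=0 c=1 d=1 b=1 a=1 clk=0
  Δ1: clk:0→1
  Δ2: d:1→0
  Δ3: e:0→1, c:1→0, b:1→0
  Δ4: b:0→1
  (4Δ to stable)
t=15 Δ0: e=1 c=0 d=0 b=1 a=1 clk=1
  Δ1: clk:1→0
  (1Δ to stable)
t=16 Δ0: e=1 c=0 d=0 b=1 a=1 clk=0
  Δ1: clk:0→1
  Δ2: d:0→1
  Δ3: e:1→0, c:0→1, b:1→0
  Δ4: c:1→0, b:0→1
  Δ5: c:0→1
  (5Δ to stable)
t=17 Δ0: e=0 c=1 d=1 b=1 a=1 clk=1
  Δ1: clk:1→0
  (1Δ to stable)
t=18 Δ0: e=0 c=1 d=1 b=1 a=1 clk=0
  Δ1: clk:0→1
  Δ2: d:1→0
  Δ3: e:0→1, c:1→0, b:1→0
  Δ4: b:0→1
  (4Δ to stable)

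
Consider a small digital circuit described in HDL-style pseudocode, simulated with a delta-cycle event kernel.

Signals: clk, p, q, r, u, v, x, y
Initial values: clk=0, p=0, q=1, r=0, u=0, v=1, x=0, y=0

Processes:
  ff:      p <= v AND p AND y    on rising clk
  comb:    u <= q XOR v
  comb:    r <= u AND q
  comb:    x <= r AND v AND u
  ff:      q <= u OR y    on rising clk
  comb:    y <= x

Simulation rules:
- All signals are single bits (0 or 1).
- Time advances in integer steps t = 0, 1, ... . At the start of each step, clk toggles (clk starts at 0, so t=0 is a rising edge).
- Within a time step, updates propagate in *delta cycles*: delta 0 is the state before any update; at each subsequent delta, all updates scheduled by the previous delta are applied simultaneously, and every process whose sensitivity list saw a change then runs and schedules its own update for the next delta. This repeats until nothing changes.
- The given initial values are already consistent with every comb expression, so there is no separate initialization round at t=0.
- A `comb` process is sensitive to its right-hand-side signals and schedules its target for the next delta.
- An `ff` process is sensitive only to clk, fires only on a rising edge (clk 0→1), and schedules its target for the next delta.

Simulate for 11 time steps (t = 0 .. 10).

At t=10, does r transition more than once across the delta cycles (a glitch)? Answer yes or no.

yes

[bits: y,r,clk,u,x,q,v,p]
t=0: Δ0=00000110 Δ1=00100110 Δ2=00100010 Δ3=00110010 | 3Δ
t=1: Δ0=00110010 Δ1=00010010 | 1Δ
t=2: Δ0=00010010 Δ1=00110010 Δ2=00110110 Δ3=01100110 Δ4=00100110 | 4Δ
t=3: Δ0=00100110 Δ1=00000110 | 1Δ
t=4: Δ0=00000110 Δ1=00100110 Δ2=00100010 Δ3=00110010 | 3Δ
t=5: Δ0=00110010 Δ1=00010010 | 1Δ
t=6: Δ0=00010010 Δ1=00110010 Δ2=00110110 Δ3=01100110 Δ4=00100110 | 4Δ
t=7: Δ0=00100110 Δ1=00000110 | 1Δ
t=8: Δ0=00000110 Δ1=00100110 Δ2=00100010 Δ3=00110010 | 3Δ
t=9: Δ0=00110010 Δ1=00010010 | 1Δ
t=10: Δ0=00010010 Δ1=00110010 Δ2=00110110 Δ3=01100110 Δ4=00100110 | 4Δ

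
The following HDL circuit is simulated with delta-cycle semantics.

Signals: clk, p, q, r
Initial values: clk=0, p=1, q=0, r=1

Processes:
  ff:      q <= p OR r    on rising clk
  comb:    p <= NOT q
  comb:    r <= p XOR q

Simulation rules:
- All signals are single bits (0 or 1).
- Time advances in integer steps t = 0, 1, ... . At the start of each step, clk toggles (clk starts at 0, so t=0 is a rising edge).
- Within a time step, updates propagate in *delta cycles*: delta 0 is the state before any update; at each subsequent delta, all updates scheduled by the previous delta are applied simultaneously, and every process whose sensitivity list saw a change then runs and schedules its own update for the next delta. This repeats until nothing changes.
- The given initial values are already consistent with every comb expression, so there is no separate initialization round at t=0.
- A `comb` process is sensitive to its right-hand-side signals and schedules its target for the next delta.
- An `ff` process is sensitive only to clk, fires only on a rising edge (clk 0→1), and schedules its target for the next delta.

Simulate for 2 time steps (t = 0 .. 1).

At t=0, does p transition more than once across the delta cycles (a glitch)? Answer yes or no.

no

[bits: p,q,r,clk]
t=0: Δ0=1010 Δ1=1011 Δ2=1111 Δ3=0101 Δ4=0111 | 4Δ
t=1: Δ0=0111 Δ1=0110 | 1Δ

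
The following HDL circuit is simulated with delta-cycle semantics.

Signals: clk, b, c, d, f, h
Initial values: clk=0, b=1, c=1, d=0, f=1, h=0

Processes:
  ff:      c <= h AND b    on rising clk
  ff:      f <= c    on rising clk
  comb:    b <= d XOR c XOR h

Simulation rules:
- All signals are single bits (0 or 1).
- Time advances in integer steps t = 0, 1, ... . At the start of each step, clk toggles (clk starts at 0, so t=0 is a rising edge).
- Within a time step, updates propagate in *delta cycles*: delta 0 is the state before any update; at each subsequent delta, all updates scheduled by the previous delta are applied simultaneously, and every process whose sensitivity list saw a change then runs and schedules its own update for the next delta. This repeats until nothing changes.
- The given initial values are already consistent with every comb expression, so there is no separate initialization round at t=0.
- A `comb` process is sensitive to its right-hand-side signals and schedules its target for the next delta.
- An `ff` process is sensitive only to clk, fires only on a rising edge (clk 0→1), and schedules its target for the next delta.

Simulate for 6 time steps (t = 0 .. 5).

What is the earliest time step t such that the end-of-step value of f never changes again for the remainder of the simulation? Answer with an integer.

[bits: d,b,h,clk,f,c]
t=0: Δ0=010011 Δ1=010111 Δ2=010110 Δ3=000110 | 3Δ
t=1: Δ0=000110 Δ1=000010 | 1Δ
t=2: Δ0=000010 Δ1=000110 Δ2=000100 | 2Δ
t=3: Δ0=000100 Δ1=000000 | 1Δ
t=4: Δ0=000000 Δ1=000100 | 1Δ
t=5: Δ0=000100 Δ1=000000 | 1Δ

2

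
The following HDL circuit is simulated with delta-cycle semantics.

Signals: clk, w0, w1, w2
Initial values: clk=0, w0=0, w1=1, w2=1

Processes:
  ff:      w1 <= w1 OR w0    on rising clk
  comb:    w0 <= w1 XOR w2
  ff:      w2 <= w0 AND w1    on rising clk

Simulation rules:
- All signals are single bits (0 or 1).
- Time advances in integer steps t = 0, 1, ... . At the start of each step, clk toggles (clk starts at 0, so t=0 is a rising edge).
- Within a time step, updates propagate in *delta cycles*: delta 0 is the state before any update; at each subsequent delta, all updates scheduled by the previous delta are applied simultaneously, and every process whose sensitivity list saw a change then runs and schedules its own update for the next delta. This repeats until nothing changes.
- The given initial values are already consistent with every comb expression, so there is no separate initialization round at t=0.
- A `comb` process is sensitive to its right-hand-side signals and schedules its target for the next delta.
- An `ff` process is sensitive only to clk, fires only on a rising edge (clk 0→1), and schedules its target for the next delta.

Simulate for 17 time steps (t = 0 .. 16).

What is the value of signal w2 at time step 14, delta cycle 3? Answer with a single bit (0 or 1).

1

t=0 Δ0: w2=1 w0=0 clk=0 w1=1
  Δ1: clk:0→1
  Δ2: w2:1→0
  Δ3: w0:0→1
  (3Δ to stable)
t=1 Δ0: w2=0 w0=1 clk=1 w1=1
  Δ1: clk:1→0
  (1Δ to stable)
t=2 Δ0: w2=0 w0=1 clk=0 w1=1
  Δ1: clk:0→1
  Δ2: w2:0→1
  Δ3: w0:1→0
  (3Δ to stable)
t=3 Δ0: w2=1 w0=0 clk=1 w1=1
  Δ1: clk:1→0
  (1Δ to stable)
t=4 Δ0: w2=1 w0=0 clk=0 w1=1
  Δ1: clk:0→1
  Δ2: w2:1→0
  Δ3: w0:0→1
  (3Δ to stable)
t=5 Δ0: w2=0 w0=1 clk=1 w1=1
  Δ1: clk:1→0
  (1Δ to stable)
t=6 Δ0: w2=0 w0=1 clk=0 w1=1
  Δ1: clk:0→1
  Δ2: w2:0→1
  Δ3: w0:1→0
  (3Δ to stable)
t=7 Δ0: w2=1 w0=0 clk=1 w1=1
  Δ1: clk:1→0
  (1Δ to stable)
t=8 Δ0: w2=1 w0=0 clk=0 w1=1
  Δ1: clk:0→1
  Δ2: w2:1→0
  Δ3: w0:0→1
  (3Δ to stable)
t=9 Δ0: w2=0 w0=1 clk=1 w1=1
  Δ1: clk:1→0
  (1Δ to stable)
t=10 Δ0: w2=0 w0=1 clk=0 w1=1
  Δ1: clk:0→1
  Δ2: w2:0→1
  Δ3: w0:1→0
  (3Δ to stable)
t=11 Δ0: w2=1 w0=0 clk=1 w1=1
  Δ1: clk:1→0
  (1Δ to stable)
t=12 Δ0: w2=1 w0=0 clk=0 w1=1
  Δ1: clk:0→1
  Δ2: w2:1→0
  Δ3: w0:0→1
  (3Δ to stable)
t=13 Δ0: w2=0 w0=1 clk=1 w1=1
  Δ1: clk:1→0
  (1Δ to stable)
t=14 Δ0: w2=0 w0=1 clk=0 w1=1
  Δ1: clk:0→1
  Δ2: w2:0→1
  Δ3: w0:1→0
  (3Δ to stable)
t=15 Δ0: w2=1 w0=0 clk=1 w1=1
  Δ1: clk:1→0
  (1Δ to stable)
t=16 Δ0: w2=1 w0=0 clk=0 w1=1
  Δ1: clk:0→1
  Δ2: w2:1→0
  Δ3: w0:0→1
  (3Δ to stable)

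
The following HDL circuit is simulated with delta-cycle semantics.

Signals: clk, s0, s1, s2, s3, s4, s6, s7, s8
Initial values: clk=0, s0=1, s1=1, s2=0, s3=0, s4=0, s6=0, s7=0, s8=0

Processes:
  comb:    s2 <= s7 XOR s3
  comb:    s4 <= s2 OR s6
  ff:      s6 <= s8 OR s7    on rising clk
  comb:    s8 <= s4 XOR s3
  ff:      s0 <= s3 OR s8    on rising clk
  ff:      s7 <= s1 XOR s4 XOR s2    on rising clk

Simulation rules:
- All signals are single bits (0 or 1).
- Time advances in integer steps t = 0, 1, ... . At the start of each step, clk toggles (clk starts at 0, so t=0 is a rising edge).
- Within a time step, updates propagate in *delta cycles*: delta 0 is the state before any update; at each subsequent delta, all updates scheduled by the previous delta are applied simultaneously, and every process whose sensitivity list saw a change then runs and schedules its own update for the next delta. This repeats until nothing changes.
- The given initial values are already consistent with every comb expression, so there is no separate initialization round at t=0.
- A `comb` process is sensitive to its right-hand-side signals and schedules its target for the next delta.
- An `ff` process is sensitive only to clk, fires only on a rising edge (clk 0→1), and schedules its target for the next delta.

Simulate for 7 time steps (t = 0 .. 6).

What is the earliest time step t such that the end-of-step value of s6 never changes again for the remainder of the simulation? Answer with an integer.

[bits: s8,s2,s6,s1,s3,s0,s4,s7,clk]
t=0: Δ0=000101000 Δ1=000101001 Δ2=000100011 Δ3=010100011 Δ4=010100111 Δ5=110100111 | 5Δ
t=1: Δ0=110100111 Δ1=110100110 | 1Δ
t=2: Δ0=110100110 Δ1=110100111 Δ2=111101111 | 2Δ
t=3: Δ0=111101111 Δ1=111101110 | 1Δ
t=4: Δ0=111101110 Δ1=111101111 | 1Δ
t=5: Δ0=111101111 Δ1=111101110 | 1Δ
t=6: Δ0=111101110 Δ1=111101111 | 1Δ

2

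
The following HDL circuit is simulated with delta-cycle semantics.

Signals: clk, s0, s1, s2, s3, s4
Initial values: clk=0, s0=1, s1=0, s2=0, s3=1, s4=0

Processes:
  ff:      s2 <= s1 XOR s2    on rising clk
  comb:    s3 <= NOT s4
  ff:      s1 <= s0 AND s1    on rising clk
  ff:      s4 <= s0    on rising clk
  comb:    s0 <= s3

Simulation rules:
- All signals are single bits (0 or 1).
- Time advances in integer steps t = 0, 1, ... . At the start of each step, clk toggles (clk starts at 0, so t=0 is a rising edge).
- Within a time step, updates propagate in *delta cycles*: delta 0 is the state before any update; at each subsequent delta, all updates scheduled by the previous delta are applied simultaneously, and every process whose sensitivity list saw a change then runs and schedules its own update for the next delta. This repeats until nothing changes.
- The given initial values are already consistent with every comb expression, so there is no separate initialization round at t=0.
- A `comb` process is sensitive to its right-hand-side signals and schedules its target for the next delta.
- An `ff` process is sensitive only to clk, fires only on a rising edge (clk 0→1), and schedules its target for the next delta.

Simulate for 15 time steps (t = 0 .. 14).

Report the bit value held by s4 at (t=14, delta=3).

0

t0.Δ0 s4=0 clk=0 s0=1 s2=0 s3=1 s1=0
t0.Δ1 s4=0 clk=1 s0=1 s2=0 s3=1 s1=0
t0.Δ2 s4=1 clk=1 s0=1 s2=0 s3=1 s1=0
t0.Δ3 s4=1 clk=1 s0=1 s2=0 s3=0 s1=0
t0.Δ4 s4=1 clk=1 s0=0 s2=0 s3=0 s1=0
t1.Δ0 s4=1 clk=1 s0=0 s2=0 s3=0 s1=0
t1.Δ1 s4=1 clk=0 s0=0 s2=0 s3=0 s1=0
t2.Δ0 s4=1 clk=0 s0=0 s2=0 s3=0 s1=0
t2.Δ1 s4=1 clk=1 s0=0 s2=0 s3=0 s1=0
t2.Δ2 s4=0 clk=1 s0=0 s2=0 s3=0 s1=0
t2.Δ3 s4=0 clk=1 s0=0 s2=0 s3=1 s1=0
t2.Δ4 s4=0 clk=1 s0=1 s2=0 s3=1 s1=0
t3.Δ0 s4=0 clk=1 s0=1 s2=0 s3=1 s1=0
t3.Δ1 s4=0 clk=0 s0=1 s2=0 s3=1 s1=0
t4.Δ0 s4=0 clk=0 s0=1 s2=0 s3=1 s1=0
t4.Δ1 s4=0 clk=1 s0=1 s2=0 s3=1 s1=0
t4.Δ2 s4=1 clk=1 s0=1 s2=0 s3=1 s1=0
t4.Δ3 s4=1 clk=1 s0=1 s2=0 s3=0 s1=0
t4.Δ4 s4=1 clk=1 s0=0 s2=0 s3=0 s1=0
t5.Δ0 s4=1 clk=1 s0=0 s2=0 s3=0 s1=0
t5.Δ1 s4=1 clk=0 s0=0 s2=0 s3=0 s1=0
t6.Δ0 s4=1 clk=0 s0=0 s2=0 s3=0 s1=0
t6.Δ1 s4=1 clk=1 s0=0 s2=0 s3=0 s1=0
t6.Δ2 s4=0 clk=1 s0=0 s2=0 s3=0 s1=0
t6.Δ3 s4=0 clk=1 s0=0 s2=0 s3=1 s1=0
t6.Δ4 s4=0 clk=1 s0=1 s2=0 s3=1 s1=0
t7.Δ0 s4=0 clk=1 s0=1 s2=0 s3=1 s1=0
t7.Δ1 s4=0 clk=0 s0=1 s2=0 s3=1 s1=0
t8.Δ0 s4=0 clk=0 s0=1 s2=0 s3=1 s1=0
t8.Δ1 s4=0 clk=1 s0=1 s2=0 s3=1 s1=0
t8.Δ2 s4=1 clk=1 s0=1 s2=0 s3=1 s1=0
t8.Δ3 s4=1 clk=1 s0=1 s2=0 s3=0 s1=0
t8.Δ4 s4=1 clk=1 s0=0 s2=0 s3=0 s1=0
t9.Δ0 s4=1 clk=1 s0=0 s2=0 s3=0 s1=0
t9.Δ1 s4=1 clk=0 s0=0 s2=0 s3=0 s1=0
t10.Δ0 s4=1 clk=0 s0=0 s2=0 s3=0 s1=0
t10.Δ1 s4=1 clk=1 s0=0 s2=0 s3=0 s1=0
t10.Δ2 s4=0 clk=1 s0=0 s2=0 s3=0 s1=0
t10.Δ3 s4=0 clk=1 s0=0 s2=0 s3=1 s1=0
t10.Δ4 s4=0 clk=1 s0=1 s2=0 s3=1 s1=0
t11.Δ0 s4=0 clk=1 s0=1 s2=0 s3=1 s1=0
t11.Δ1 s4=0 clk=0 s0=1 s2=0 s3=1 s1=0
t12.Δ0 s4=0 clk=0 s0=1 s2=0 s3=1 s1=0
t12.Δ1 s4=0 clk=1 s0=1 s2=0 s3=1 s1=0
t12.Δ2 s4=1 clk=1 s0=1 s2=0 s3=1 s1=0
t12.Δ3 s4=1 clk=1 s0=1 s2=0 s3=0 s1=0
t12.Δ4 s4=1 clk=1 s0=0 s2=0 s3=0 s1=0
t13.Δ0 s4=1 clk=1 s0=0 s2=0 s3=0 s1=0
t13.Δ1 s4=1 clk=0 s0=0 s2=0 s3=0 s1=0
t14.Δ0 s4=1 clk=0 s0=0 s2=0 s3=0 s1=0
t14.Δ1 s4=1 clk=1 s0=0 s2=0 s3=0 s1=0
t14.Δ2 s4=0 clk=1 s0=0 s2=0 s3=0 s1=0
t14.Δ3 s4=0 clk=1 s0=0 s2=0 s3=1 s1=0
t14.Δ4 s4=0 clk=1 s0=1 s2=0 s3=1 s1=0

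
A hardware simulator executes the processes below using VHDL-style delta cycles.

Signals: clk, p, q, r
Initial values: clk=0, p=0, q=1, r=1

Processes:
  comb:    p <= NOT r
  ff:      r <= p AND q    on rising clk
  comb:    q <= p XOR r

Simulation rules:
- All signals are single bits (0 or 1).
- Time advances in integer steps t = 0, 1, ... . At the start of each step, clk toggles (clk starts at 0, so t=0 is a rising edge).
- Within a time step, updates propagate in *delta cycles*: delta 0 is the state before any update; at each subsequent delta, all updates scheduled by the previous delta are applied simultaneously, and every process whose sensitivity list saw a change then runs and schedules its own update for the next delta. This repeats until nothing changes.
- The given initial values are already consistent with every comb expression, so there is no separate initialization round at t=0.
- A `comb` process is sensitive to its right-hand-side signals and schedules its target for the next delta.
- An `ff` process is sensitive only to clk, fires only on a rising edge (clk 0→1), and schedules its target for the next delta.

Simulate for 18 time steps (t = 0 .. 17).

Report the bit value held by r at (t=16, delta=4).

0

[bits: p,q,clk,r]
t=0: Δ0=0101 Δ1=0111 Δ2=0110 Δ3=1010 Δ4=1110 | 4Δ
t=1: Δ0=1110 Δ1=1100 | 1Δ
t=2: Δ0=1100 Δ1=1110 Δ2=1111 Δ3=0011 Δ4=0111 | 4Δ
t=3: Δ0=0111 Δ1=0101 | 1Δ
t=4: Δ0=0101 Δ1=0111 Δ2=0110 Δ3=1010 Δ4=1110 | 4Δ
t=5: Δ0=1110 Δ1=1100 | 1Δ
t=6: Δ0=1100 Δ1=1110 Δ2=1111 Δ3=0011 Δ4=0111 | 4Δ
t=7: Δ0=0111 Δ1=0101 | 1Δ
t=8: Δ0=0101 Δ1=0111 Δ2=0110 Δ3=1010 Δ4=1110 | 4Δ
t=9: Δ0=1110 Δ1=1100 | 1Δ
t=10: Δ0=1100 Δ1=1110 Δ2=1111 Δ3=0011 Δ4=0111 | 4Δ
t=11: Δ0=0111 Δ1=0101 | 1Δ
t=12: Δ0=0101 Δ1=0111 Δ2=0110 Δ3=1010 Δ4=1110 | 4Δ
t=13: Δ0=1110 Δ1=1100 | 1Δ
t=14: Δ0=1100 Δ1=1110 Δ2=1111 Δ3=0011 Δ4=0111 | 4Δ
t=15: Δ0=0111 Δ1=0101 | 1Δ
t=16: Δ0=0101 Δ1=0111 Δ2=0110 Δ3=1010 Δ4=1110 | 4Δ
t=17: Δ0=1110 Δ1=1100 | 1Δ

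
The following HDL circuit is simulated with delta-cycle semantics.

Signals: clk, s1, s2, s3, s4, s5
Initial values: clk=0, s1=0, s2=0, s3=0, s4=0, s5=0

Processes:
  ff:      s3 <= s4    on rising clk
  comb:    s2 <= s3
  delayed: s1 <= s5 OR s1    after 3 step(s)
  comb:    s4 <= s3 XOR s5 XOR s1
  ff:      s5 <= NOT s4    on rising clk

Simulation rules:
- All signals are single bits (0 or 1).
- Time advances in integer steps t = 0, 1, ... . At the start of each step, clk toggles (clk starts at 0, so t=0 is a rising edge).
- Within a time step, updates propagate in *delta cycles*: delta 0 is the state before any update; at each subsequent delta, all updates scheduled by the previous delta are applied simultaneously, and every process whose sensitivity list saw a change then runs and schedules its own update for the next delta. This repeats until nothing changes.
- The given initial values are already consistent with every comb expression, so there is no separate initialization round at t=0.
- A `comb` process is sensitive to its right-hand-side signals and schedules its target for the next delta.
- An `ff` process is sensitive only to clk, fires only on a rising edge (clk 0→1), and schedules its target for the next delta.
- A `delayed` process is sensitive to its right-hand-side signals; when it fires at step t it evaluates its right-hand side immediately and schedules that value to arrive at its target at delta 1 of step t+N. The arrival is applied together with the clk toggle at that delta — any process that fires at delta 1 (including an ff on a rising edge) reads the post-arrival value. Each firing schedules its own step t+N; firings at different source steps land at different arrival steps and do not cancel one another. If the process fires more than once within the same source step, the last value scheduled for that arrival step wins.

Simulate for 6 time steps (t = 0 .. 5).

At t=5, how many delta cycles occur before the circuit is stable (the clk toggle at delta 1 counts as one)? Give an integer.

2

t=0 Δ0: s2=0 clk=0 s1=0 s4=0 s5=0 s3=0
  Δ1: clk:0→1
  Δ2: s5:0→1
  Δ3: s4:0→1
  (3Δ to stable)
t=1 Δ0: s2=0 clk=1 s1=0 s4=1 s5=1 s3=0
  Δ1: clk:1→0
  (1Δ to stable)
t=2 Δ0: s2=0 clk=0 s1=0 s4=1 s5=1 s3=0
  Δ1: clk:0→1
  Δ2: s5:1→0, s3:0→1
  Δ3: s2:0→1
  (3Δ to stable)
t=3 Δ0: s2=1 clk=1 s1=0 s4=1 s5=0 s3=1
  Δ1: clk:1→0, s1:0→1
  Δ2: s4:1→0
  (2Δ to stable)
t=4 Δ0: s2=1 clk=0 s1=1 s4=0 s5=0 s3=1
  Δ1: clk:0→1
  Δ2: s5:0→1, s3:1→0
  Δ3: s2:1→0
  (3Δ to stable)
t=5 Δ0: s2=0 clk=1 s1=1 s4=0 s5=1 s3=0
  Δ1: clk:1→0, s1:1→0
  Δ2: s4:0→1
  (2Δ to stable)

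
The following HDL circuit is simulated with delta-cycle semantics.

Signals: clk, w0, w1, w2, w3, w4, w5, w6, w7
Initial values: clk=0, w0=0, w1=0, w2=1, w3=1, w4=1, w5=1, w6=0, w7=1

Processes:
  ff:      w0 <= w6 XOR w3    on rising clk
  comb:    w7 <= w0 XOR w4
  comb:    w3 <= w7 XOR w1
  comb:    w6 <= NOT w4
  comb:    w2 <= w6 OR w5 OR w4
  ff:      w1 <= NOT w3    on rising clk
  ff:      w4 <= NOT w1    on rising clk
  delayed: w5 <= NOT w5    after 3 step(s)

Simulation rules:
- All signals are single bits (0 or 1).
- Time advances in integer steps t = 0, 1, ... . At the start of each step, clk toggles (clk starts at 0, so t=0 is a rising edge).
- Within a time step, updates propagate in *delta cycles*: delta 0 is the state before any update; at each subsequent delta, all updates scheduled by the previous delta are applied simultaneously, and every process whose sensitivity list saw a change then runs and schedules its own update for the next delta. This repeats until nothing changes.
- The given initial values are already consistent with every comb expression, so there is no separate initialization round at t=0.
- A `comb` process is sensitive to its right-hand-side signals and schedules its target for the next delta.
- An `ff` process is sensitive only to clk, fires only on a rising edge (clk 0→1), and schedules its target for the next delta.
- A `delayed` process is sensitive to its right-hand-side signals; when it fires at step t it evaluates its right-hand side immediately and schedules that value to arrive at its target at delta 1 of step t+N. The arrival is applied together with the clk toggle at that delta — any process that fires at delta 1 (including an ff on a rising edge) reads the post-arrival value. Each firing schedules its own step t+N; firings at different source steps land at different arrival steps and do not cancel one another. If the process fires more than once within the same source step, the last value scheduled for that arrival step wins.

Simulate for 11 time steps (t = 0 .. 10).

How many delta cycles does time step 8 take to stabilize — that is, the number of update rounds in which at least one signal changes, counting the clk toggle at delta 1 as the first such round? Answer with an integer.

3

t0.Δ0 w3=1 w1=0 clk=0 w2=1 w4=1 w5=1 w0=0 w7=1 w6=0
t0.Δ1 w3=1 w1=0 clk=1 w2=1 w4=1 w5=1 w0=0 w7=1 w6=0
t0.Δ2 w3=1 w1=0 clk=1 w2=1 w4=1 w5=1 w0=1 w7=1 w6=0
t0.Δ3 w3=1 w1=0 clk=1 w2=1 w4=1 w5=1 w0=1 w7=0 w6=0
t0.Δ4 w3=0 w1=0 clk=1 w2=1 w4=1 w5=1 w0=1 w7=0 w6=0
t1.Δ0 w3=0 w1=0 clk=1 w2=1 w4=1 w5=1 w0=1 w7=0 w6=0
t1.Δ1 w3=0 w1=0 clk=0 w2=1 w4=1 w5=1 w0=1 w7=0 w6=0
t2.Δ0 w3=0 w1=0 clk=0 w2=1 w4=1 w5=1 w0=1 w7=0 w6=0
t2.Δ1 w3=0 w1=0 clk=1 w2=1 w4=1 w5=1 w0=1 w7=0 w6=0
t2.Δ2 w3=0 w1=1 clk=1 w2=1 w4=1 w5=1 w0=0 w7=0 w6=0
t2.Δ3 w3=1 w1=1 clk=1 w2=1 w4=1 w5=1 w0=0 w7=1 w6=0
t2.Δ4 w3=0 w1=1 clk=1 w2=1 w4=1 w5=1 w0=0 w7=1 w6=0
t3.Δ0 w3=0 w1=1 clk=1 w2=1 w4=1 w5=1 w0=0 w7=1 w6=0
t3.Δ1 w3=0 w1=1 clk=0 w2=1 w4=1 w5=1 w0=0 w7=1 w6=0
t4.Δ0 w3=0 w1=1 clk=0 w2=1 w4=1 w5=1 w0=0 w7=1 w6=0
t4.Δ1 w3=0 w1=1 clk=1 w2=1 w4=1 w5=1 w0=0 w7=1 w6=0
t4.Δ2 w3=0 w1=1 clk=1 w2=1 w4=0 w5=1 w0=0 w7=1 w6=0
t4.Δ3 w3=0 w1=1 clk=1 w2=1 w4=0 w5=1 w0=0 w7=0 w6=1
t4.Δ4 w3=1 w1=1 clk=1 w2=1 w4=0 w5=1 w0=0 w7=0 w6=1
t5.Δ0 w3=1 w1=1 clk=1 w2=1 w4=0 w5=1 w0=0 w7=0 w6=1
t5.Δ1 w3=1 w1=1 clk=0 w2=1 w4=0 w5=1 w0=0 w7=0 w6=1
t6.Δ0 w3=1 w1=1 clk=0 w2=1 w4=0 w5=1 w0=0 w7=0 w6=1
t6.Δ1 w3=1 w1=1 clk=1 w2=1 w4=0 w5=1 w0=0 w7=0 w6=1
t6.Δ2 w3=1 w1=0 clk=1 w2=1 w4=0 w5=1 w0=0 w7=0 w6=1
t6.Δ3 w3=0 w1=0 clk=1 w2=1 w4=0 w5=1 w0=0 w7=0 w6=1
t7.Δ0 w3=0 w1=0 clk=1 w2=1 w4=0 w5=1 w0=0 w7=0 w6=1
t7.Δ1 w3=0 w1=0 clk=0 w2=1 w4=0 w5=1 w0=0 w7=0 w6=1
t8.Δ0 w3=0 w1=0 clk=0 w2=1 w4=0 w5=1 w0=0 w7=0 w6=1
t8.Δ1 w3=0 w1=0 clk=1 w2=1 w4=0 w5=1 w0=0 w7=0 w6=1
t8.Δ2 w3=0 w1=1 clk=1 w2=1 w4=1 w5=1 w0=1 w7=0 w6=1
t8.Δ3 w3=1 w1=1 clk=1 w2=1 w4=1 w5=1 w0=1 w7=0 w6=0
t9.Δ0 w3=1 w1=1 clk=1 w2=1 w4=1 w5=1 w0=1 w7=0 w6=0
t9.Δ1 w3=1 w1=1 clk=0 w2=1 w4=1 w5=1 w0=1 w7=0 w6=0
t10.Δ0 w3=1 w1=1 clk=0 w2=1 w4=1 w5=1 w0=1 w7=0 w6=0
t10.Δ1 w3=1 w1=1 clk=1 w2=1 w4=1 w5=1 w0=1 w7=0 w6=0
t10.Δ2 w3=1 w1=0 clk=1 w2=1 w4=0 w5=1 w0=1 w7=0 w6=0
t10.Δ3 w3=0 w1=0 clk=1 w2=1 w4=0 w5=1 w0=1 w7=1 w6=1
t10.Δ4 w3=1 w1=0 clk=1 w2=1 w4=0 w5=1 w0=1 w7=1 w6=1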